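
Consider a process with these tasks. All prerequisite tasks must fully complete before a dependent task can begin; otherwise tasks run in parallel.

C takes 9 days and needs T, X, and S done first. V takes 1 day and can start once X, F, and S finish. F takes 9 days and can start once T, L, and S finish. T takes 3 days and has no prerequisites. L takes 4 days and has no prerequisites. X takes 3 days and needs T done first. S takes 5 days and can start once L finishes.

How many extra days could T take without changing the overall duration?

4

The longest chain is L→S→F→V = 4+5+9+1 = 19; overall finish 19 days.
Longest path through T: 15 days (earliest finish 3, latest finish 7).
So T can slip 7 − 3 = 4 days.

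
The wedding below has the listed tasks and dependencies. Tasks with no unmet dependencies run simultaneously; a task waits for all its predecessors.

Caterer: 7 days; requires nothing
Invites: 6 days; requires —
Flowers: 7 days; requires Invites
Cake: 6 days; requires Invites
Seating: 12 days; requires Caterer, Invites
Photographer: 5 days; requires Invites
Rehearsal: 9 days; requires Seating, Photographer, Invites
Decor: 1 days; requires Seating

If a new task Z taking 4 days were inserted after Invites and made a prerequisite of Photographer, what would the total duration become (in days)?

Originally the project takes 28 days.
With Z inserted, Photographer now waits for max(Invites, Z).
New critical path: Caterer→Seating→Rehearsal = 7+12+9 = 28 ⇒ 28 days.

28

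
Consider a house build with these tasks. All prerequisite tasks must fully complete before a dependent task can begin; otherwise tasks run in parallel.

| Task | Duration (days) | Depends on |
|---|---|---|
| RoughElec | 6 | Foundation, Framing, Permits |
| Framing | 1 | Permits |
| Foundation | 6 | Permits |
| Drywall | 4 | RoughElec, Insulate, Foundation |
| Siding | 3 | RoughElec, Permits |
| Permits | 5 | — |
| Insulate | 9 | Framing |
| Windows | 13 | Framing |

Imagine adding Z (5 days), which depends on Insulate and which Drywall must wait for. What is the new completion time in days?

Originally the plan takes 21 days.
With Z inserted, Drywall now waits for max(RoughElec, Insulate, Foundation, Z).
New critical path: Permits→Framing→Insulate→Z→Drywall = 5+1+9+5+4 = 24 ⇒ 24 days.

24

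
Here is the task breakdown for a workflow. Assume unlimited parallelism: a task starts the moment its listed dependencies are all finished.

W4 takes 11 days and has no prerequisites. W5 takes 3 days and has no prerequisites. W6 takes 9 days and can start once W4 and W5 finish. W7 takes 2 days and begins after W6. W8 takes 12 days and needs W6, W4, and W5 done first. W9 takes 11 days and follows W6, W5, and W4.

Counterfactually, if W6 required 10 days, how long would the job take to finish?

Actual critical path: W4→W6→W8 = 11+9+12 = 32 ⇒ 32 days.
W6 is on the critical path; changing it to 10 makes that path 33 days.
No other chain overtakes it, so the finish is 33 days.

33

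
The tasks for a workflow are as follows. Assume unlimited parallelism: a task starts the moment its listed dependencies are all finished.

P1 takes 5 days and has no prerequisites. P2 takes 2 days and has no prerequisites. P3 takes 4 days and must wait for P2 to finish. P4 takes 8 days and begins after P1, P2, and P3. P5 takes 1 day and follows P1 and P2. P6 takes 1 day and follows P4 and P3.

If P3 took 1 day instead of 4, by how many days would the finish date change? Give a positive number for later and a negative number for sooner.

-1

The binding path is P2→P3→P4→P6 = 2+4+8+1 = 15; finish at 15 days.
Since P3 is critical, the -3 change carries straight to that chain (now 12 days).
Now P1→P4→P6 = 5+8+1 = 14 is longest, so the finish becomes 14 days.
Change in finish: 14 − 15 = -1 days.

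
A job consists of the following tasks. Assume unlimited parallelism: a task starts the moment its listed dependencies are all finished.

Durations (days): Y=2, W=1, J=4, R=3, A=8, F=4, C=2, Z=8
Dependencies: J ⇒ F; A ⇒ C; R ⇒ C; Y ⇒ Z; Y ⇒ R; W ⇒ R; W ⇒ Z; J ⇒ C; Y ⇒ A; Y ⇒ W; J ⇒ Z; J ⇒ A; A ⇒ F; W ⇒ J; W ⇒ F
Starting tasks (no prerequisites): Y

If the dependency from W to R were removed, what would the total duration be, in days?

19

With the dependency in place, Y→W→J→A→F = 2+1+4+8+4 = 19 sets the finish at 19 days.
Without W→R, R's earliest start moves from 3 to 2.
New critical path: Y→W→J→A→F = 2+1+4+8+4 = 19 ⇒ 19 days.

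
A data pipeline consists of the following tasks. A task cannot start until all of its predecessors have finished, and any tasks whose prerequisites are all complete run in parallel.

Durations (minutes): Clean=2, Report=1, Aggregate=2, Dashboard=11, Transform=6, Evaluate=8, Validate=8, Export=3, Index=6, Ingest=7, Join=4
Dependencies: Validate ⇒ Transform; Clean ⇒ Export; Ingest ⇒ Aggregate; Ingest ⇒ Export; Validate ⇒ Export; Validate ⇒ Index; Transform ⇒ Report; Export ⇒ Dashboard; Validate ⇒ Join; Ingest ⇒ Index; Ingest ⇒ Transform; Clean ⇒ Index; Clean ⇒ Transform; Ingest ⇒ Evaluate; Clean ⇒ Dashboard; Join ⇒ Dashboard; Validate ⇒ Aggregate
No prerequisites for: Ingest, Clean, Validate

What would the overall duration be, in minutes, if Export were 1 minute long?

Actual critical path: Validate→Join→Dashboard = 8+4+11 = 23 ⇒ 23 minutes.
Export is off the critical path — its longest chain is 22 minutes, giving 1 of slack.
No other chain overtakes it, so the finish is 23 minutes.

23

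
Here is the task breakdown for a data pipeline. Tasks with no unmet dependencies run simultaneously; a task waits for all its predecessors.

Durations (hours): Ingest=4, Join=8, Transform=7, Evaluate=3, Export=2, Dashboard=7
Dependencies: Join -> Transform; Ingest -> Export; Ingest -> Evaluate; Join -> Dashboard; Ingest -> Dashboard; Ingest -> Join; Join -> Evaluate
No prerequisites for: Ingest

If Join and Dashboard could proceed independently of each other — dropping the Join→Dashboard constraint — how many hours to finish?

Original critical path: Ingest→Join→Transform = 4+8+7 = 19 ⇒ 19 hours.
Without Join→Dashboard, Dashboard's earliest start moves from 12 to 4.
The longest chain is now Ingest→Join→Transform = 4+8+7 = 19, so the project takes 19 hours.

19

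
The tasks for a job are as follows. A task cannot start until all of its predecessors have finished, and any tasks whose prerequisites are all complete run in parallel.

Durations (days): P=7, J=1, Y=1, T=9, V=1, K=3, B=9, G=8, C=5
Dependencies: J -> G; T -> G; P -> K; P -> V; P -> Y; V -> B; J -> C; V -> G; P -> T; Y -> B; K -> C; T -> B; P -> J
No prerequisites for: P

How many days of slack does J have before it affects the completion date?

The longest chain is P→T→B = 7+9+9 = 25; overall finish 25 days.
The longest chain containing J totals 16 days.
Slack of J = 16 − 7 = 9 days.

9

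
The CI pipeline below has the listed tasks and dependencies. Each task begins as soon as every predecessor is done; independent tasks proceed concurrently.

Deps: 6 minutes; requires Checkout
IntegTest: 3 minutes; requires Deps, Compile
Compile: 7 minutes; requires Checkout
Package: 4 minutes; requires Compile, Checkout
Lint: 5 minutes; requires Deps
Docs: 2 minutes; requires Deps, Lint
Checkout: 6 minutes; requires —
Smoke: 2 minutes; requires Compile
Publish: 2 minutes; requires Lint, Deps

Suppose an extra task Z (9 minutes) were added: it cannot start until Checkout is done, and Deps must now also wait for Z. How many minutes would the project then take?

28

Originally the project takes 19 minutes.
With Z inserted, Deps now waits for max(Checkout, Z).
New critical path: Checkout→Z→Deps→Lint→Docs = 6+9+6+5+2 = 28 ⇒ 28 minutes.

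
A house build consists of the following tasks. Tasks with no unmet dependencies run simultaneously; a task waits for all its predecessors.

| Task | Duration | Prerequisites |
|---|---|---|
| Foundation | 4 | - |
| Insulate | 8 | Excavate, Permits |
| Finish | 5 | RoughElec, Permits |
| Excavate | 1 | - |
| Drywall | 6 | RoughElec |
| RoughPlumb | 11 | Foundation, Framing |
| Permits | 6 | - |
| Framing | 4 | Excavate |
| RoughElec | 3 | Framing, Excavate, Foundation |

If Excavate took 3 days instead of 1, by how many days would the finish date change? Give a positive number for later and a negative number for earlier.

The binding path is Excavate→Framing→RoughPlumb = 1+4+11 = 16; finish at 16 days.
Excavate is on the critical path; changing it to 3 makes that path 18 days.
No other chain overtakes it, so the finish is 18 days.
Change in finish: 18 − 16 = +2 days.

2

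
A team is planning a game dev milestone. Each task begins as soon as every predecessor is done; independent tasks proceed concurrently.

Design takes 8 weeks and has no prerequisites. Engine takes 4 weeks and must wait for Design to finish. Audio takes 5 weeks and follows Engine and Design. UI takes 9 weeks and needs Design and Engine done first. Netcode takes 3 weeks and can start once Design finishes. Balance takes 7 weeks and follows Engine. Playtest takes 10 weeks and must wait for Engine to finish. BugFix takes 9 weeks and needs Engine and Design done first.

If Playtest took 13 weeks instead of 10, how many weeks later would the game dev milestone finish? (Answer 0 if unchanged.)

3

Baseline: Design→Engine→Playtest = 8+4+10 = 22 → 22 weeks.
Since Playtest is critical, the +3 change carries straight to that chain (now 25 weeks).
The critical path is still Design→Engine→Playtest; finish is now 25 weeks.
Change in finish: 25 − 22 = +3 weeks.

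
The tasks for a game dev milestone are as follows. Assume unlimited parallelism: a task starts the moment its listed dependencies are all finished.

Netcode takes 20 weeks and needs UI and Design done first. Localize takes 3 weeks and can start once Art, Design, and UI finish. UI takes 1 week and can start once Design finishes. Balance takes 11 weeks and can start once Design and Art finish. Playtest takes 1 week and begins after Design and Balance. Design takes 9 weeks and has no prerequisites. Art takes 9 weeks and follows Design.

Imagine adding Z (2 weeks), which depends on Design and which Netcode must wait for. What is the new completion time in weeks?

31

Originally the project takes 30 weeks.
With Z inserted, Netcode now waits for max(UI, Design, Z).
New critical path: Design→Z→Netcode = 9+2+20 = 31 ⇒ 31 weeks.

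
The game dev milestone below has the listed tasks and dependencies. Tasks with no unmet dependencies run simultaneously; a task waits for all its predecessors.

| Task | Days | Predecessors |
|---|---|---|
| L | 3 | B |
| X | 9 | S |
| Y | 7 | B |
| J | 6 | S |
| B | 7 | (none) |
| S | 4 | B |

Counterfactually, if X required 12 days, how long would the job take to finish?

23

Critical path before the change: B→S→X = 7+4+9 = 20 giving 20 days.
Since X is critical, the +3 change carries straight to that chain (now 23 days).
No other chain overtakes it, so the finish is 23 days.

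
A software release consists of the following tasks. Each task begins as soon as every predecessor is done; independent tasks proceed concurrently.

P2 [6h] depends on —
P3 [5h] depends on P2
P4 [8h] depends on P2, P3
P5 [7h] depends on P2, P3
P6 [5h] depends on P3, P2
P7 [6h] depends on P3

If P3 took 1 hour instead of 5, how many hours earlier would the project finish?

Baseline: P2→P3→P4 = 6+5+8 = 19 → 19 hours.
P3 lies on that path, so at 1 hour the path becomes 15 hours.
No other chain overtakes it, so the finish is 15 hours.
Change in finish: 15 − 19 = -4 hours.

4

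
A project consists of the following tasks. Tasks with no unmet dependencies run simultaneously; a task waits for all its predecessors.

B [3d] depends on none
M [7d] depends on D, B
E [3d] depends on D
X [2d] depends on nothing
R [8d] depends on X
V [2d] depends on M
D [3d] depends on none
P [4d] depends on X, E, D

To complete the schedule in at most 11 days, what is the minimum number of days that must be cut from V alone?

1

Current finish: 12 days; target: 11.
V is on every critical path, so each day cut from V cuts the finish by one (this holds down to a finish of 11).
Need 12 − 11 = 1 day off V → V becomes 1 day, finish becomes 11.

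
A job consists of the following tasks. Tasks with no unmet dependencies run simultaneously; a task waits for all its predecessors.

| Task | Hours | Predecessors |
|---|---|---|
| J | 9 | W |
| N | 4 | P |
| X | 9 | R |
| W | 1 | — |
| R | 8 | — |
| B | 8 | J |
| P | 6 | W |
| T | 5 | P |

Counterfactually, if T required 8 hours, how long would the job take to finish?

Actual critical path: W→J→B = 1+9+8 = 18 ⇒ 18 hours.
T is off the critical path — its longest chain is 12 hours, giving 6 of slack.
No other chain overtakes it, so the finish is 18 hours.

18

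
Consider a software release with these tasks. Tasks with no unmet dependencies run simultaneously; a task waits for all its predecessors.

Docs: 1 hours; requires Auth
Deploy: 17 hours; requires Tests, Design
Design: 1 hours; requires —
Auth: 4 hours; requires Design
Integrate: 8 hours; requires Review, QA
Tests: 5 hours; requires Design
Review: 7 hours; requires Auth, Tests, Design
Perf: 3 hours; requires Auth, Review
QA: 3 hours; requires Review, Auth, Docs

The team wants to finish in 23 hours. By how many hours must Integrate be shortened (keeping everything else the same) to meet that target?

1

Current finish: 24 hours; target: 23.
Integrate is on every critical path, so each hour cut from Integrate cuts the finish by one (this holds down to a finish of 23).
Need 24 − 23 = 1 hour off Integrate → Integrate becomes 7 hours, finish becomes 23.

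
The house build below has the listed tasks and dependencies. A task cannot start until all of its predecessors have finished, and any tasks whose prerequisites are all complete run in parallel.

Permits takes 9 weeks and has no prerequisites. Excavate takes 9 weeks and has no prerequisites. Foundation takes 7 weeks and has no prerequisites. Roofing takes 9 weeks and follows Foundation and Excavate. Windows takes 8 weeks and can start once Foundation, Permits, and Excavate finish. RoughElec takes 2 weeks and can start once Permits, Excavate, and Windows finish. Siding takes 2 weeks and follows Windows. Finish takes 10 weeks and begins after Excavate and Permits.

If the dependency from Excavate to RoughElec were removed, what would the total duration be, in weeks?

With the dependency in place, Permits→Windows→RoughElec = 9+8+2 = 19 sets the finish at 19 weeks.
Dropping Excavate→RoughElec doesn't change RoughElec's earliest start (17); another predecessor still binds.
New critical path: Permits→Windows→RoughElec = 9+8+2 = 19 ⇒ 19 weeks.

19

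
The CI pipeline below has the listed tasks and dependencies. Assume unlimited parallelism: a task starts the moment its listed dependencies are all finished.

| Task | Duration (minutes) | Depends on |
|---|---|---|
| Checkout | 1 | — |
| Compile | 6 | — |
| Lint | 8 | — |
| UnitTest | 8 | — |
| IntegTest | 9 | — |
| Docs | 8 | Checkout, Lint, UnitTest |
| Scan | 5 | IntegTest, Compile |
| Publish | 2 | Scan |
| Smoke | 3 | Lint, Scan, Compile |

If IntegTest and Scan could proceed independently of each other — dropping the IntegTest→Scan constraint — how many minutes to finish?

Before: longest chain IntegTest→Scan→Smoke = 9+5+3 = 17, finish 17.
Without IntegTest→Scan, Scan's earliest start moves from 9 to 6.
The longest chain is now Lint→Docs = 8+8 = 16, so the job takes 16 minutes.

16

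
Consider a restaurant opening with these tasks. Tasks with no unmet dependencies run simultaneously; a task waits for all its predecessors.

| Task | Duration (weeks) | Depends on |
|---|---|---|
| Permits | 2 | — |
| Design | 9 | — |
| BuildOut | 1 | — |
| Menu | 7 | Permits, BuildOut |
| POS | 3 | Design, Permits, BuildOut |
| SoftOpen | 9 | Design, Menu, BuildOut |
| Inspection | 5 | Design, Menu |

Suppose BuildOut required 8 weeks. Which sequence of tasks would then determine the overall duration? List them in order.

BuildOut, Menu, SoftOpen

As given, the longest chain is Permits→Menu→SoftOpen = 2+7+9 = 18, so the finish is 18 weeks.
The longest path through BuildOut is only 17 weeks, so BuildOut has float 1.
New critical path: BuildOut→Menu→SoftOpen = 8+7+9 = 24 ⇒ 24 weeks.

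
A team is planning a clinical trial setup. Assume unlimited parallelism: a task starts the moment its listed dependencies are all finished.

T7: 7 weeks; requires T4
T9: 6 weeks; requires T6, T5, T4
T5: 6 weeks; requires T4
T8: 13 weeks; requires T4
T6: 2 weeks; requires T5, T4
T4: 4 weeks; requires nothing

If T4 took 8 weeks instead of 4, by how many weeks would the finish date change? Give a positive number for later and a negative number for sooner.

Critical path before the change: T4→T5→T6→T9 = 4+6+2+6 = 18 giving 18 weeks.
T4 lies on that path, so at 8 weeks the path becomes 22 weeks.
That remains the longest chain; total 22 weeks.
Change in finish: 22 − 18 = +4 weeks.

4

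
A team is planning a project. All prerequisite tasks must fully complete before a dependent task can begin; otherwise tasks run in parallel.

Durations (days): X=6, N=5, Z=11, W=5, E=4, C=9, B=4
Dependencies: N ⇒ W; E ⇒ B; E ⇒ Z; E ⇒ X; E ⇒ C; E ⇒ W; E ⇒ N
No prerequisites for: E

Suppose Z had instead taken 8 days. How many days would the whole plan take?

The binding path is E→Z = 4+11 = 15; finish at 15 days.
Since Z is critical, the -3 change carries straight to that chain (now 12 days).
The binding chain switches to E→N→W = 4+5+5 = 14; finish 14 days.

14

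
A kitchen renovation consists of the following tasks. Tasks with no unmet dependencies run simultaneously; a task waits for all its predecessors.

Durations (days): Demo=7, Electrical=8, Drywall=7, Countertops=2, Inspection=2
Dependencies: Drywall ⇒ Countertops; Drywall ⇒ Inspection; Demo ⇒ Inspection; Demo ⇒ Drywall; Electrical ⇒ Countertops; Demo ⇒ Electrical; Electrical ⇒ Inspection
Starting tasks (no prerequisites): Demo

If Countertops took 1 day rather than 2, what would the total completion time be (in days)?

17

Critical path before the change: Demo→Electrical→Countertops = 7+8+2 = 17 giving 17 days.
Countertops is on the critical path; changing it to 1 makes that path 16 days.
New critical path: Demo→Electrical→Inspection = 7+8+2 = 17 ⇒ 17 days.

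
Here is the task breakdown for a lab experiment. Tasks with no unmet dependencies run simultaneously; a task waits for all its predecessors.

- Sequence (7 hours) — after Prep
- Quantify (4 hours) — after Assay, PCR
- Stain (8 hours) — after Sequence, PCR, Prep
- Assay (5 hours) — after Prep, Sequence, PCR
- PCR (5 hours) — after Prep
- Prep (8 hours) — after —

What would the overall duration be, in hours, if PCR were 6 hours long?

24

The binding path is Prep→Sequence→Assay→Quantify = 8+7+5+4 = 24; finish at 24 hours.
PCR has 2 hours of float (longest path through it is 22).
The critical path is still Prep→Sequence→Assay→Quantify; finish is now 24 hours.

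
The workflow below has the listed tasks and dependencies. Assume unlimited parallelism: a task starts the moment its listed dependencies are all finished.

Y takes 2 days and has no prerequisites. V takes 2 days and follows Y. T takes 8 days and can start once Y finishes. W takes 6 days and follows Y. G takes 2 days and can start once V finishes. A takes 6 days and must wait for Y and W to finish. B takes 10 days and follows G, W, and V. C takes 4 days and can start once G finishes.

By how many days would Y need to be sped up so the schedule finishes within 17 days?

1

Current finish: 18 days; target: 17.
Y is on every critical path, so each day cut from Y cuts the finish by one (this holds down to a finish of 17).
Need 18 − 17 = 1 day off Y → Y becomes 1 day, finish becomes 17.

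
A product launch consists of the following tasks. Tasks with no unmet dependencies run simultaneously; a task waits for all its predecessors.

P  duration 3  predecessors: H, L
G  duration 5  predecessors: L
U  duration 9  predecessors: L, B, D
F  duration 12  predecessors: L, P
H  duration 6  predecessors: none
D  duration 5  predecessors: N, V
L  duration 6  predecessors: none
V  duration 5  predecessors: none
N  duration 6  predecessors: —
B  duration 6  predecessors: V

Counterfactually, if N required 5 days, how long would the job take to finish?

21

Actual critical path: H→P→F = 6+3+12 = 21 ⇒ 21 days.
N has 1 day of float (longest path through it is 20).
No other chain overtakes it, so the finish is 21 days.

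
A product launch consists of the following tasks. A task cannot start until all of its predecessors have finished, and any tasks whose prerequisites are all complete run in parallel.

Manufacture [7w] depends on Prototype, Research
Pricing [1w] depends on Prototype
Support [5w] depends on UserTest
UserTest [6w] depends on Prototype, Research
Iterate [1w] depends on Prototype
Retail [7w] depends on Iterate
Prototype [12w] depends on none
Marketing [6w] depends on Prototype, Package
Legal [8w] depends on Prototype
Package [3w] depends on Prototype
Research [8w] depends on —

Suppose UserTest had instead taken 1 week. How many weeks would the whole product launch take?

As given, the longest chain is Prototype→UserTest→Support = 12+6+5 = 23, so the finish is 23 weeks.
UserTest lies on that path, so at 1 week the path becomes 18 weeks.
The binding chain switches to Prototype→Package→Marketing = 12+3+6 = 21; finish 21 weeks.

21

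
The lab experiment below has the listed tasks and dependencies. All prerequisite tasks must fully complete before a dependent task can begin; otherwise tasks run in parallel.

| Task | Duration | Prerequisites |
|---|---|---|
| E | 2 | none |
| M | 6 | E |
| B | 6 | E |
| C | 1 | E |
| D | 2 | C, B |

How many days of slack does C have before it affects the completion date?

E→B→D = 2+6+2 = 10 sets the makespan at 10 days.
C finishes as early as 3 and must finish by 8.
Slack of C = 7 − 2 = 5 days.

5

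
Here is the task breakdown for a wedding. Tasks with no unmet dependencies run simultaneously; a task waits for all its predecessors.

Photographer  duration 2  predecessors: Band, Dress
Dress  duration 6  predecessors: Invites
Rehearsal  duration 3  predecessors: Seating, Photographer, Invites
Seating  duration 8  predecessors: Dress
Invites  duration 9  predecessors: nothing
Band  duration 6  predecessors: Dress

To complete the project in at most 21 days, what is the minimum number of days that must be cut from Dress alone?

Current finish: 26 days; target: 21.
Dress is on every critical path, so each day cut from Dress cuts the finish by one (this holds down to a finish of 21).
Need 26 − 21 = 5 days off Dress → Dress becomes 1 day, finish becomes 21.

5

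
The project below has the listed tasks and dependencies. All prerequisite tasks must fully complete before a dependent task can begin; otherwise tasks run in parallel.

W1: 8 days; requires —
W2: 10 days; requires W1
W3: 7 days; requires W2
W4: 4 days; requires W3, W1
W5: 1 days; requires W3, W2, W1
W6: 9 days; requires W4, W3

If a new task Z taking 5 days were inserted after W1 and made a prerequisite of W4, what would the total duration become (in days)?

38

Originally the schedule takes 38 days.
With Z inserted, W4 now waits for max(W3, W1, Z).
New critical path: W1→W2→W3→W4→W6 = 8+10+7+4+9 = 38 ⇒ 38 days.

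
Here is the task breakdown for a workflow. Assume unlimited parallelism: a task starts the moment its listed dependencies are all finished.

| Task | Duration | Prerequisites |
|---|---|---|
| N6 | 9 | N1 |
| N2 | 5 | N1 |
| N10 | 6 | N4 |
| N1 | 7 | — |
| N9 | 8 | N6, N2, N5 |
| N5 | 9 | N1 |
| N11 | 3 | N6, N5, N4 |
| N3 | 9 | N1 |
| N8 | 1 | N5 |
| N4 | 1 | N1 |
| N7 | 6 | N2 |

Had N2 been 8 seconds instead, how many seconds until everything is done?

Baseline: N1→N5→N9 = 7+9+8 = 24 → 24 seconds.
N2 has 4 seconds of float (longest path through it is 20).
The critical path is still N1→N5→N9; finish is now 24 seconds.

24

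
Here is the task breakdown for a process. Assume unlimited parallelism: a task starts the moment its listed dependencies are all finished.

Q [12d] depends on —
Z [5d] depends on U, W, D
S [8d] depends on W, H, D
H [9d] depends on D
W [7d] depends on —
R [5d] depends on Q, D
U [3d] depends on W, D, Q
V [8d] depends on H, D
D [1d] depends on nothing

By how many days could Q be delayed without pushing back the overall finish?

0

Q→U→Z = 12+3+5 = 20 sets the makespan at 20 days.
Q finishes as early as 12 and must finish by 12.
So Q can slip 12 − 12 = 0 days.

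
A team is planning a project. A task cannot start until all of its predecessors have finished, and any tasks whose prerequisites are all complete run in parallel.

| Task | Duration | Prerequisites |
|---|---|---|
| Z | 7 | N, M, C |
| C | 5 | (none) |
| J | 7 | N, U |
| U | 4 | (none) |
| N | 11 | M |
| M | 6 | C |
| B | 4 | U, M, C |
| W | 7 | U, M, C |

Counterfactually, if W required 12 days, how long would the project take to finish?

The binding path is C→M→N→Z = 5+6+11+7 = 29; finish at 29 days.
W has 11 days of float (longest path through it is 18).
No other chain overtakes it, so the finish is 29 days.

29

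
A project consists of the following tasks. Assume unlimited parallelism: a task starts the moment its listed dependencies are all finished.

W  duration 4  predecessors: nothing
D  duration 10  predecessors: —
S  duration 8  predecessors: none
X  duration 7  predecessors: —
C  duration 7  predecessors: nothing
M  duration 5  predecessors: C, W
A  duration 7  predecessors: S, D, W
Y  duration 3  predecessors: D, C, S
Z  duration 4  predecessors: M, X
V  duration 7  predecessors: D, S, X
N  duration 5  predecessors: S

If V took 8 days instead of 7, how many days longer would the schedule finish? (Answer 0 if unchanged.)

1

Critical path before the change: D→V = 10+7 = 17 giving 17 days.
Since V is critical, the +1 change carries straight to that chain (now 18 days).
That remains the longest chain; total 18 days.
Change in finish: 18 − 17 = +1 days.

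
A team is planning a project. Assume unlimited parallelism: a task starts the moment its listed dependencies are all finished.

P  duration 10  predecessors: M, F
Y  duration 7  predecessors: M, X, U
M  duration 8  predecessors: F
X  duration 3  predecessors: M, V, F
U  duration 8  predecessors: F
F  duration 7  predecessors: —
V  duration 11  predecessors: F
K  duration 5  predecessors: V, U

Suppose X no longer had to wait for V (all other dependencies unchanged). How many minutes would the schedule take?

Original critical path: F→V→X→Y = 7+11+3+7 = 28 ⇒ 28 minutes.
Without V→X, X's earliest start moves from 18 to 15.
The longest chain is now F→M→X→Y = 7+8+3+7 = 25, so the schedule takes 25 minutes.

25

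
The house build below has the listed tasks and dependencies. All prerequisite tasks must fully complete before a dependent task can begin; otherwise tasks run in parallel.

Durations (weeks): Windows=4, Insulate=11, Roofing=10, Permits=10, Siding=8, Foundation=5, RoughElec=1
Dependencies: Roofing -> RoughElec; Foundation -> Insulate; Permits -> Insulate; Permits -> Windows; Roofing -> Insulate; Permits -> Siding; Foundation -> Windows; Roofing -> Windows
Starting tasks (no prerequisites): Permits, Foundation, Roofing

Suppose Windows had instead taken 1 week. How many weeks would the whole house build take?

The binding path is Permits→Insulate = 10+11 = 21; finish at 21 weeks.
Windows has 7 weeks of float (longest path through it is 14).
No other chain overtakes it, so the finish is 21 weeks.

21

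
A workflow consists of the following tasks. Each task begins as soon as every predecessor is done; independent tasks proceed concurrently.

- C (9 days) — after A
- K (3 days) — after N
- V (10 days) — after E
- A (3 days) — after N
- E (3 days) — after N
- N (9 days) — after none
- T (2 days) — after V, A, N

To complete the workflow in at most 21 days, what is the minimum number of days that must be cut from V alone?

Current finish: 24 days; target: 21.
V is on every critical path, so each day cut from V cuts the finish by one (this holds down to a finish of 21).
Need 24 − 21 = 3 days off V → V becomes 7 days, finish becomes 21.

3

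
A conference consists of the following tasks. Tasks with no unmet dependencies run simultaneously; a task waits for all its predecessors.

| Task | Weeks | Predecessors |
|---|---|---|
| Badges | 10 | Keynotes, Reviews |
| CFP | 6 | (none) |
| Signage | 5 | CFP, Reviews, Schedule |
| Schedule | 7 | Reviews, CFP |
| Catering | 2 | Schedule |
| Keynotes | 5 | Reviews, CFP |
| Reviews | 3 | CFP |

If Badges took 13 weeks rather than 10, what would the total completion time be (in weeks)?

As given, the longest chain is CFP→Reviews→Keynotes→Badges = 6+3+5+10 = 24, so the finish is 24 weeks.
Badges is on the critical path; changing it to 13 makes that path 27 weeks.
No other chain overtakes it, so the finish is 27 weeks.

27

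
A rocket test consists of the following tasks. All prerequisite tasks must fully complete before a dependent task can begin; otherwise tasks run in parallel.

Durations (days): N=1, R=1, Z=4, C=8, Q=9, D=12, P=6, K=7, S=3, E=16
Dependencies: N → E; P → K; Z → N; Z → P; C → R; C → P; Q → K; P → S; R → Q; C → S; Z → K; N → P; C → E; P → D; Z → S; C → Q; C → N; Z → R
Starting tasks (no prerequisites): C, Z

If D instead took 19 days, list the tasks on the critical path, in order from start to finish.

C, N, P, D

Baseline: C→N→P→D = 8+1+6+12 = 27 → 27 days.
Since D is critical, the +7 change carries straight to that chain (now 34 days).
The critical path is still C→N→P→D; finish is now 34 days.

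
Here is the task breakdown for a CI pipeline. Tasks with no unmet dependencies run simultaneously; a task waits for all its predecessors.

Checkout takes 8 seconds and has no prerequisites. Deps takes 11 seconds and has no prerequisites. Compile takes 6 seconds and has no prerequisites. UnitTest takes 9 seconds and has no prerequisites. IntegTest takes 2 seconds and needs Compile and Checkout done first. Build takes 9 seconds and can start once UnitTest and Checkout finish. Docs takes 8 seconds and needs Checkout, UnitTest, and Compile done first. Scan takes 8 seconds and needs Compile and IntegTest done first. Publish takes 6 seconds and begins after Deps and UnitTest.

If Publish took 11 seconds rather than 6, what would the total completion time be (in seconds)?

22

The binding path is Checkout→IntegTest→Scan = 8+2+8 = 18; finish at 18 seconds.
Publish has 1 second of float (longest path through it is 17).
Now Deps→Publish = 11+11 = 22 is longest, so the finish becomes 22 seconds.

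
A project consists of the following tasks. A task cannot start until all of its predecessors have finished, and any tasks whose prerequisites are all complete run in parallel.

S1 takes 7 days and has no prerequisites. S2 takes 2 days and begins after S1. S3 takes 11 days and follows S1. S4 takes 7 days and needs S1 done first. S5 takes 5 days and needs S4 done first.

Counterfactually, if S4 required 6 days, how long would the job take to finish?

18

The binding path is S1→S4→S5 = 7+7+5 = 19; finish at 19 days.
S4 is on the critical path; changing it to 6 makes that path 18 days.
New critical path: S1→S3 = 7+11 = 18 ⇒ 18 days.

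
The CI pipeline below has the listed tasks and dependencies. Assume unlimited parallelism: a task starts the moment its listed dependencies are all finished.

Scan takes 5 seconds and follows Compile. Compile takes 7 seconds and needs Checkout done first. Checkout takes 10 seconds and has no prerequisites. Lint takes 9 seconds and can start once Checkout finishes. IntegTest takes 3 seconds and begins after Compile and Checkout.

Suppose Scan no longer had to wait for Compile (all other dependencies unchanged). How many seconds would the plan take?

Original critical path: Checkout→Compile→Scan = 10+7+5 = 22 ⇒ 22 seconds.
Without Compile→Scan, Scan's earliest start moves from 17 to 0.
The longest chain is now Checkout→Compile→IntegTest = 10+7+3 = 20, so the plan takes 20 seconds.

20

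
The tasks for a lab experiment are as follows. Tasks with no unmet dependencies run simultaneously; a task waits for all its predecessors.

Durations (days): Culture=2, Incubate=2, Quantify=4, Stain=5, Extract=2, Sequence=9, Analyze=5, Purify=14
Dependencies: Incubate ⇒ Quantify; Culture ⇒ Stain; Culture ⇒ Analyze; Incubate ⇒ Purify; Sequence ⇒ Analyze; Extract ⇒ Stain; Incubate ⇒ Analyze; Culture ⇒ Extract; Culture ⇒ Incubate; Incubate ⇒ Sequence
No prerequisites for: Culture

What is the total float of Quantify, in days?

Culture→Incubate→Sequence→Analyze = 2+2+9+5 = 18 sets the makespan at 18 days.
The longest chain containing Quantify totals 8 days.
Float = 18 − 8 = 10.

10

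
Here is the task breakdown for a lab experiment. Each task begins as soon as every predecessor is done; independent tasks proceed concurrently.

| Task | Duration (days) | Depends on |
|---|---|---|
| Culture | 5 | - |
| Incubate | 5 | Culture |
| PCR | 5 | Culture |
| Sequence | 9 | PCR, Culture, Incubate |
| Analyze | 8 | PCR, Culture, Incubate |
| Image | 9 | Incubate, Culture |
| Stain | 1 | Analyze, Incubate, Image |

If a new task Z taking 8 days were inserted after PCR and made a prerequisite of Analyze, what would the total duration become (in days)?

Originally the job takes 20 days.
With Z inserted, Analyze now waits for max(PCR, Culture, Incubate, Z).
New critical path: Culture→PCR→Z→Analyze→Stain = 5+5+8+8+1 = 27 ⇒ 27 days.

27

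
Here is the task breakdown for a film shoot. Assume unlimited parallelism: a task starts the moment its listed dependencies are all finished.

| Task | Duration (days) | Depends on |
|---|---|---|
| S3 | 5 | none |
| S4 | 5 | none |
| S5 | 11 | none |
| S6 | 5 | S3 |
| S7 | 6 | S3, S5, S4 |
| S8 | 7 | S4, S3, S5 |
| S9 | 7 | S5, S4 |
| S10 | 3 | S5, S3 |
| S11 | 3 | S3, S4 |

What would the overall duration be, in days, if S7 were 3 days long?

18

Baseline: S5→S8 = 11+7 = 18 → 18 days.
The longest path through S7 is only 17 days, so S7 has float 1.
The critical path is still S5→S8; finish is now 18 days.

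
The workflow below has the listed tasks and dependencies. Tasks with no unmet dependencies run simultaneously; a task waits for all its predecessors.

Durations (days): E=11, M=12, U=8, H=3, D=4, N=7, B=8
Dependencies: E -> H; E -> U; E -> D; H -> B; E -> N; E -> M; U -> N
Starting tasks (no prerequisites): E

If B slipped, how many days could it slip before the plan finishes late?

Critical path: E→U→N = 11+8+7 = 26, so the finish is 26 days.
The longest chain containing B totals 22 days.
Slack of B = 18 − 14 = 4 days.

4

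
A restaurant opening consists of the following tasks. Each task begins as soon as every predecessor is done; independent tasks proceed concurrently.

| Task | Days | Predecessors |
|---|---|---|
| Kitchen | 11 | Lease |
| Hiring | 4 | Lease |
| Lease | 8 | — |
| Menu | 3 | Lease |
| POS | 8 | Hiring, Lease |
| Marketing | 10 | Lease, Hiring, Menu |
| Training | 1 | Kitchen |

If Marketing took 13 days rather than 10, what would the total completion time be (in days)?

Actual critical path: Lease→Hiring→Marketing = 8+4+10 = 22 ⇒ 22 days.
Marketing is on the critical path; changing it to 13 makes that path 25 days.
No other chain overtakes it, so the finish is 25 days.

25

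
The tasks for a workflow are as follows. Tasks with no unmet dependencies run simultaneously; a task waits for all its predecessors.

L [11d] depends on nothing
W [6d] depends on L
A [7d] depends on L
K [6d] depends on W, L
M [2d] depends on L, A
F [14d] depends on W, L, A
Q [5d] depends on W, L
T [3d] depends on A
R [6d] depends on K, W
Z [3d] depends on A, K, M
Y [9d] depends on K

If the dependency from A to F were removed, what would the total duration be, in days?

Original critical path: L→W→K→Y = 11+6+6+9 = 32 ⇒ 32 days.
Without A→F, F's earliest start moves from 18 to 17.
The longest chain is now L→W→K→Y = 11+6+6+9 = 32, so the project takes 32 days.

32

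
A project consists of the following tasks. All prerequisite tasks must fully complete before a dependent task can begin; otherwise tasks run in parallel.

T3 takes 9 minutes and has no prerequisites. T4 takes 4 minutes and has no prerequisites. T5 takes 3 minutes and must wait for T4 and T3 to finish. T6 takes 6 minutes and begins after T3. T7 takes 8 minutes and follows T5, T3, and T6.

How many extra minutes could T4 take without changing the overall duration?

8

T3→T6→T7 = 9+6+8 = 23 sets the makespan at 23 minutes.
Longest path through T4: 15 minutes (earliest finish 4, latest finish 12).
Slack of T4 = 8 − 0 = 8 minutes.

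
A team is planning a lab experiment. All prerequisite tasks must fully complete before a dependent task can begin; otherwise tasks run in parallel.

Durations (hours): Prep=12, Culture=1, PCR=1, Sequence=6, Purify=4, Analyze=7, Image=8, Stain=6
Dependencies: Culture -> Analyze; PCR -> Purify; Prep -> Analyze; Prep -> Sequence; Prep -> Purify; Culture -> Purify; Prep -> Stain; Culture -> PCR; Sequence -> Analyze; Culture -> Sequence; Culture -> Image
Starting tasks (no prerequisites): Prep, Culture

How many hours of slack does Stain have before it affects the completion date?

7

Prep→Sequence→Analyze = 12+6+7 = 25 sets the makespan at 25 hours.
The longest chain containing Stain totals 18 hours.
Float = 25 − 18 = 7.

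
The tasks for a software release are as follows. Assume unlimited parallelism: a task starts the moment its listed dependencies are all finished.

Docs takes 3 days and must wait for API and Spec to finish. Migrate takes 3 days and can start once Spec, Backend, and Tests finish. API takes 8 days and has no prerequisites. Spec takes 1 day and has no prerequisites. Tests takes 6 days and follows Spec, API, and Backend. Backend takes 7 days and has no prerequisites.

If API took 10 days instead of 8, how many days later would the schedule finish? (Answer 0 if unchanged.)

The binding path is API→Tests→Migrate = 8+6+3 = 17; finish at 17 days.
API lies on that path, so at 10 days the path becomes 19 days.
That remains the longest chain; total 19 days.
Change in finish: 19 − 17 = +2 days.

2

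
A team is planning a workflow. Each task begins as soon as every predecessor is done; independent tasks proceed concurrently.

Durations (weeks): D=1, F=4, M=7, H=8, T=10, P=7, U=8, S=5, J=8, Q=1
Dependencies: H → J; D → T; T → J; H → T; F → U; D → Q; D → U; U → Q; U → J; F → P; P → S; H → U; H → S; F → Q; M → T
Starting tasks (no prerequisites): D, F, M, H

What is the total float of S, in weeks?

H→T→J = 8+10+8 = 26 sets the makespan at 26 weeks.
The longest chain containing S totals 16 weeks.
Float = 26 − 16 = 10.

10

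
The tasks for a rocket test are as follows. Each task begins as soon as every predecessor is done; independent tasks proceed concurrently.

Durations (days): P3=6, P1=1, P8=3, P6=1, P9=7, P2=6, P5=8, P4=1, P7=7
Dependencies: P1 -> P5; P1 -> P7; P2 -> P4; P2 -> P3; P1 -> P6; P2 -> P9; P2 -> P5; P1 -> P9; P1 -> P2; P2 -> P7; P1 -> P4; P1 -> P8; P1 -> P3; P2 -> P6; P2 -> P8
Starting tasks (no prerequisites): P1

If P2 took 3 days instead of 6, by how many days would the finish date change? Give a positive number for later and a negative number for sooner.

Baseline: P1→P2→P5 = 1+6+8 = 15 → 15 days.
Since P2 is critical, the -3 change carries straight to that chain (now 12 days).
That remains the longest chain; total 12 days.
Change in finish: 12 − 15 = -3 days.

-3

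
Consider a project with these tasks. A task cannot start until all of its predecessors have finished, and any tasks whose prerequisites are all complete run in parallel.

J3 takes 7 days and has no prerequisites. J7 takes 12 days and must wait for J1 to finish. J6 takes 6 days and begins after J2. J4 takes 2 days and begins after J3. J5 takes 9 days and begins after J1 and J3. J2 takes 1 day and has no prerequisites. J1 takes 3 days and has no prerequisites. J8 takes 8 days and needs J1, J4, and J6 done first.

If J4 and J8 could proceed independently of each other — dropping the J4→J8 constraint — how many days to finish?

16

With the dependency in place, J3→J4→J8 = 7+2+8 = 17 sets the finish at 17 days.
Without J4→J8, J8's earliest start moves from 9 to 7.
The longest chain is now J3→J5 = 7+9 = 16, so the schedule takes 16 days.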